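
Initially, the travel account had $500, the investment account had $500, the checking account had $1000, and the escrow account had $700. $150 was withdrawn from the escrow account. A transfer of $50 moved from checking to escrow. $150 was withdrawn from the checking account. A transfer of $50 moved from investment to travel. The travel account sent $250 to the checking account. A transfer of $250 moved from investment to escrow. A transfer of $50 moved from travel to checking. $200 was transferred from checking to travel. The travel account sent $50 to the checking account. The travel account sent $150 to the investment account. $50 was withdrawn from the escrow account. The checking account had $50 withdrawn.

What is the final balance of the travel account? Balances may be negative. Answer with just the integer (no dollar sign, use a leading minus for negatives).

Tracking account balances step by step:
Start: travel=500, investment=500, checking=1000, escrow=700
Event 1 (withdraw 150 from escrow): escrow: 700 - 150 = 550. Balances: travel=500, investment=500, checking=1000, escrow=550
Event 2 (transfer 50 checking -> escrow): checking: 1000 - 50 = 950, escrow: 550 + 50 = 600. Balances: travel=500, investment=500, checking=950, escrow=600
Event 3 (withdraw 150 from checking): checking: 950 - 150 = 800. Balances: travel=500, investment=500, checking=800, escrow=600
Event 4 (transfer 50 investment -> travel): investment: 500 - 50 = 450, travel: 500 + 50 = 550. Balances: travel=550, investment=450, checking=800, escrow=600
Event 5 (transfer 250 travel -> checking): travel: 550 - 250 = 300, checking: 800 + 250 = 1050. Balances: travel=300, investment=450, checking=1050, escrow=600
Event 6 (transfer 250 investment -> escrow): investment: 450 - 250 = 200, escrow: 600 + 250 = 850. Balances: travel=300, investment=200, checking=1050, escrow=850
Event 7 (transfer 50 travel -> checking): travel: 300 - 50 = 250, checking: 1050 + 50 = 1100. Balances: travel=250, investment=200, checking=1100, escrow=850
Event 8 (transfer 200 checking -> travel): checking: 1100 - 200 = 900, travel: 250 + 200 = 450. Balances: travel=450, investment=200, checking=900, escrow=850
Event 9 (transfer 50 travel -> checking): travel: 450 - 50 = 400, checking: 900 + 50 = 950. Balances: travel=400, investment=200, checking=950, escrow=850
Event 10 (transfer 150 travel -> investment): travel: 400 - 150 = 250, investment: 200 + 150 = 350. Balances: travel=250, investment=350, checking=950, escrow=850
Event 11 (withdraw 50 from escrow): escrow: 850 - 50 = 800. Balances: travel=250, investment=350, checking=950, escrow=800
Event 12 (withdraw 50 from checking): checking: 950 - 50 = 900. Balances: travel=250, investment=350, checking=900, escrow=800

Final balance of travel: 250

Answer: 250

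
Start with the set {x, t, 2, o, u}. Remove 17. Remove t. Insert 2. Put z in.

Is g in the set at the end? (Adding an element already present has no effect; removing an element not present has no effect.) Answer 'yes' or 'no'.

Tracking the set through each operation:
Start: {2, o, t, u, x}
Event 1 (remove 17): not present, no change. Set: {2, o, t, u, x}
Event 2 (remove t): removed. Set: {2, o, u, x}
Event 3 (add 2): already present, no change. Set: {2, o, u, x}
Event 4 (add z): added. Set: {2, o, u, x, z}

Final set: {2, o, u, x, z} (size 5)
g is NOT in the final set.

Answer: no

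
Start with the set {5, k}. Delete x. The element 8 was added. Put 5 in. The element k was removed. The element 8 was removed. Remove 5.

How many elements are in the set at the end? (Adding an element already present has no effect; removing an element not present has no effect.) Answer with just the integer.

Tracking the set through each operation:
Start: {5, k}
Event 1 (remove x): not present, no change. Set: {5, k}
Event 2 (add 8): added. Set: {5, 8, k}
Event 3 (add 5): already present, no change. Set: {5, 8, k}
Event 4 (remove k): removed. Set: {5, 8}
Event 5 (remove 8): removed. Set: {5}
Event 6 (remove 5): removed. Set: {}

Final set: {} (size 0)

Answer: 0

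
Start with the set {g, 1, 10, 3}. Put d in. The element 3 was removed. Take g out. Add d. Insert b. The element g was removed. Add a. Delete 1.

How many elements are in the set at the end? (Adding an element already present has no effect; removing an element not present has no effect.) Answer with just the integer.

Answer: 4

Derivation:
Tracking the set through each operation:
Start: {1, 10, 3, g}
Event 1 (add d): added. Set: {1, 10, 3, d, g}
Event 2 (remove 3): removed. Set: {1, 10, d, g}
Event 3 (remove g): removed. Set: {1, 10, d}
Event 4 (add d): already present, no change. Set: {1, 10, d}
Event 5 (add b): added. Set: {1, 10, b, d}
Event 6 (remove g): not present, no change. Set: {1, 10, b, d}
Event 7 (add a): added. Set: {1, 10, a, b, d}
Event 8 (remove 1): removed. Set: {10, a, b, d}

Final set: {10, a, b, d} (size 4)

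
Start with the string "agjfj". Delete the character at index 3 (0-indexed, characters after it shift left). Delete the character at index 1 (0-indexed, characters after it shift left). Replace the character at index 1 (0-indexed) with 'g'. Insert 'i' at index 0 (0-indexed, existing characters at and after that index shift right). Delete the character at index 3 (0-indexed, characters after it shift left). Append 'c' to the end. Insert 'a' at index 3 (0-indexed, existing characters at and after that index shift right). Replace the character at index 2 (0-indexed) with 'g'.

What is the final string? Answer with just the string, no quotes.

Answer: iagac

Derivation:
Applying each edit step by step:
Start: "agjfj"
Op 1 (delete idx 3 = 'f'): "agjfj" -> "agjj"
Op 2 (delete idx 1 = 'g'): "agjj" -> "ajj"
Op 3 (replace idx 1: 'j' -> 'g'): "ajj" -> "agj"
Op 4 (insert 'i' at idx 0): "agj" -> "iagj"
Op 5 (delete idx 3 = 'j'): "iagj" -> "iag"
Op 6 (append 'c'): "iag" -> "iagc"
Op 7 (insert 'a' at idx 3): "iagc" -> "iagac"
Op 8 (replace idx 2: 'g' -> 'g'): "iagac" -> "iagac"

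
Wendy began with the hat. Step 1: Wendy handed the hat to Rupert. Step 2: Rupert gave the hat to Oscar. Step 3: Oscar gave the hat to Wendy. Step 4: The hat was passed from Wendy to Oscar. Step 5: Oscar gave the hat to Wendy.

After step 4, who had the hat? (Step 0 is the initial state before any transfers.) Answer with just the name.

Answer: Oscar

Derivation:
Tracking the hat holder through step 4:
After step 0 (start): Wendy
After step 1: Rupert
After step 2: Oscar
After step 3: Wendy
After step 4: Oscar

At step 4, the holder is Oscar.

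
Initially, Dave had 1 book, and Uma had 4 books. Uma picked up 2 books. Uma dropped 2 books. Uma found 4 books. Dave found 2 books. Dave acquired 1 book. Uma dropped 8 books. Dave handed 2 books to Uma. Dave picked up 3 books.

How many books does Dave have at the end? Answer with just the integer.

Answer: 5

Derivation:
Tracking counts step by step:
Start: Dave=1, Uma=4
Event 1 (Uma +2): Uma: 4 -> 6. State: Dave=1, Uma=6
Event 2 (Uma -2): Uma: 6 -> 4. State: Dave=1, Uma=4
Event 3 (Uma +4): Uma: 4 -> 8. State: Dave=1, Uma=8
Event 4 (Dave +2): Dave: 1 -> 3. State: Dave=3, Uma=8
Event 5 (Dave +1): Dave: 3 -> 4. State: Dave=4, Uma=8
Event 6 (Uma -8): Uma: 8 -> 0. State: Dave=4, Uma=0
Event 7 (Dave -> Uma, 2): Dave: 4 -> 2, Uma: 0 -> 2. State: Dave=2, Uma=2
Event 8 (Dave +3): Dave: 2 -> 5. State: Dave=5, Uma=2

Dave's final count: 5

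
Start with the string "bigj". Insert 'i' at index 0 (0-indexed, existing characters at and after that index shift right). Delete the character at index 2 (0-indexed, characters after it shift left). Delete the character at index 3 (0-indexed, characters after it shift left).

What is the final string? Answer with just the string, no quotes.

Applying each edit step by step:
Start: "bigj"
Op 1 (insert 'i' at idx 0): "bigj" -> "ibigj"
Op 2 (delete idx 2 = 'i'): "ibigj" -> "ibgj"
Op 3 (delete idx 3 = 'j'): "ibgj" -> "ibg"

Answer: ibg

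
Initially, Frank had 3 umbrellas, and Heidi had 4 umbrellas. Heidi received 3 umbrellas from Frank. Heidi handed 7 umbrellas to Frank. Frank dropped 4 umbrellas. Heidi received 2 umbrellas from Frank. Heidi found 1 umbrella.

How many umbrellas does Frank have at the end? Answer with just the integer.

Answer: 1

Derivation:
Tracking counts step by step:
Start: Frank=3, Heidi=4
Event 1 (Frank -> Heidi, 3): Frank: 3 -> 0, Heidi: 4 -> 7. State: Frank=0, Heidi=7
Event 2 (Heidi -> Frank, 7): Heidi: 7 -> 0, Frank: 0 -> 7. State: Frank=7, Heidi=0
Event 3 (Frank -4): Frank: 7 -> 3. State: Frank=3, Heidi=0
Event 4 (Frank -> Heidi, 2): Frank: 3 -> 1, Heidi: 0 -> 2. State: Frank=1, Heidi=2
Event 5 (Heidi +1): Heidi: 2 -> 3. State: Frank=1, Heidi=3

Frank's final count: 1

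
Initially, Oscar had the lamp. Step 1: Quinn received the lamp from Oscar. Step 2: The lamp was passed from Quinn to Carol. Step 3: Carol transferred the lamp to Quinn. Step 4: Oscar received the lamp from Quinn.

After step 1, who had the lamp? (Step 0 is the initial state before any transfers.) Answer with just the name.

Answer: Quinn

Derivation:
Tracking the lamp holder through step 1:
After step 0 (start): Oscar
After step 1: Quinn

At step 1, the holder is Quinn.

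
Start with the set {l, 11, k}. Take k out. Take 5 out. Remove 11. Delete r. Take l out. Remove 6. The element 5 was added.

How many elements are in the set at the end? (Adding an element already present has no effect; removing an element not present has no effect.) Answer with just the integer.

Answer: 1

Derivation:
Tracking the set through each operation:
Start: {11, k, l}
Event 1 (remove k): removed. Set: {11, l}
Event 2 (remove 5): not present, no change. Set: {11, l}
Event 3 (remove 11): removed. Set: {l}
Event 4 (remove r): not present, no change. Set: {l}
Event 5 (remove l): removed. Set: {}
Event 6 (remove 6): not present, no change. Set: {}
Event 7 (add 5): added. Set: {5}

Final set: {5} (size 1)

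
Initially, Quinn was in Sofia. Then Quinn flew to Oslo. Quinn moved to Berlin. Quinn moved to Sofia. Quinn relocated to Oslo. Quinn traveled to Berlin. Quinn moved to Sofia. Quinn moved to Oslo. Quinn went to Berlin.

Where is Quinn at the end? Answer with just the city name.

Answer: Berlin

Derivation:
Tracking Quinn's location:
Start: Quinn is in Sofia.
After move 1: Sofia -> Oslo. Quinn is in Oslo.
After move 2: Oslo -> Berlin. Quinn is in Berlin.
After move 3: Berlin -> Sofia. Quinn is in Sofia.
After move 4: Sofia -> Oslo. Quinn is in Oslo.
After move 5: Oslo -> Berlin. Quinn is in Berlin.
After move 6: Berlin -> Sofia. Quinn is in Sofia.
After move 7: Sofia -> Oslo. Quinn is in Oslo.
After move 8: Oslo -> Berlin. Quinn is in Berlin.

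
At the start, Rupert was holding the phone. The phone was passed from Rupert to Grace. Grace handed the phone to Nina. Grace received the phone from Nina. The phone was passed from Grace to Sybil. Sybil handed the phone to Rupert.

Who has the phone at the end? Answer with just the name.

Answer: Rupert

Derivation:
Tracking the phone through each event:
Start: Rupert has the phone.
After event 1: Grace has the phone.
After event 2: Nina has the phone.
After event 3: Grace has the phone.
After event 4: Sybil has the phone.
After event 5: Rupert has the phone.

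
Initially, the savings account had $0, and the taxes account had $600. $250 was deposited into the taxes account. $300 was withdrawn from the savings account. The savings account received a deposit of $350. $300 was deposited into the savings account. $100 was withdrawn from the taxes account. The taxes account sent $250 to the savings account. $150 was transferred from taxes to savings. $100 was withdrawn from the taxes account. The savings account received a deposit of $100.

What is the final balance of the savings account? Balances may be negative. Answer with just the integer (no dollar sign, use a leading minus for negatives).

Answer: 850

Derivation:
Tracking account balances step by step:
Start: savings=0, taxes=600
Event 1 (deposit 250 to taxes): taxes: 600 + 250 = 850. Balances: savings=0, taxes=850
Event 2 (withdraw 300 from savings): savings: 0 - 300 = -300. Balances: savings=-300, taxes=850
Event 3 (deposit 350 to savings): savings: -300 + 350 = 50. Balances: savings=50, taxes=850
Event 4 (deposit 300 to savings): savings: 50 + 300 = 350. Balances: savings=350, taxes=850
Event 5 (withdraw 100 from taxes): taxes: 850 - 100 = 750. Balances: savings=350, taxes=750
Event 6 (transfer 250 taxes -> savings): taxes: 750 - 250 = 500, savings: 350 + 250 = 600. Balances: savings=600, taxes=500
Event 7 (transfer 150 taxes -> savings): taxes: 500 - 150 = 350, savings: 600 + 150 = 750. Balances: savings=750, taxes=350
Event 8 (withdraw 100 from taxes): taxes: 350 - 100 = 250. Balances: savings=750, taxes=250
Event 9 (deposit 100 to savings): savings: 750 + 100 = 850. Balances: savings=850, taxes=250

Final balance of savings: 850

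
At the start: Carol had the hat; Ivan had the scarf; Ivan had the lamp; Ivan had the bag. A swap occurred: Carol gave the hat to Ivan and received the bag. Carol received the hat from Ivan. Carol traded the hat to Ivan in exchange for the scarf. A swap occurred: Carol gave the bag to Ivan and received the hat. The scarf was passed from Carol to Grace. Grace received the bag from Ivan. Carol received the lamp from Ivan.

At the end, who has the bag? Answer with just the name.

Tracking all object holders:
Start: hat:Carol, scarf:Ivan, lamp:Ivan, bag:Ivan
Event 1 (swap hat<->bag: now hat:Ivan, bag:Carol). State: hat:Ivan, scarf:Ivan, lamp:Ivan, bag:Carol
Event 2 (give hat: Ivan -> Carol). State: hat:Carol, scarf:Ivan, lamp:Ivan, bag:Carol
Event 3 (swap hat<->scarf: now hat:Ivan, scarf:Carol). State: hat:Ivan, scarf:Carol, lamp:Ivan, bag:Carol
Event 4 (swap bag<->hat: now bag:Ivan, hat:Carol). State: hat:Carol, scarf:Carol, lamp:Ivan, bag:Ivan
Event 5 (give scarf: Carol -> Grace). State: hat:Carol, scarf:Grace, lamp:Ivan, bag:Ivan
Event 6 (give bag: Ivan -> Grace). State: hat:Carol, scarf:Grace, lamp:Ivan, bag:Grace
Event 7 (give lamp: Ivan -> Carol). State: hat:Carol, scarf:Grace, lamp:Carol, bag:Grace

Final state: hat:Carol, scarf:Grace, lamp:Carol, bag:Grace
The bag is held by Grace.

Answer: Grace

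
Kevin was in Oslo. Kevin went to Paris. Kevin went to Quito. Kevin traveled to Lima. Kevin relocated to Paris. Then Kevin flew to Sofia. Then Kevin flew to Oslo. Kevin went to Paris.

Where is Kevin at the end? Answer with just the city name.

Answer: Paris

Derivation:
Tracking Kevin's location:
Start: Kevin is in Oslo.
After move 1: Oslo -> Paris. Kevin is in Paris.
After move 2: Paris -> Quito. Kevin is in Quito.
After move 3: Quito -> Lima. Kevin is in Lima.
After move 4: Lima -> Paris. Kevin is in Paris.
After move 5: Paris -> Sofia. Kevin is in Sofia.
After move 6: Sofia -> Oslo. Kevin is in Oslo.
After move 7: Oslo -> Paris. Kevin is in Paris.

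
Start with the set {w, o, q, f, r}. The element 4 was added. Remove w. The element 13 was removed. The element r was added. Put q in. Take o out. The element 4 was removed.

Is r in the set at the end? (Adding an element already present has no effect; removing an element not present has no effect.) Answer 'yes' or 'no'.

Answer: yes

Derivation:
Tracking the set through each operation:
Start: {f, o, q, r, w}
Event 1 (add 4): added. Set: {4, f, o, q, r, w}
Event 2 (remove w): removed. Set: {4, f, o, q, r}
Event 3 (remove 13): not present, no change. Set: {4, f, o, q, r}
Event 4 (add r): already present, no change. Set: {4, f, o, q, r}
Event 5 (add q): already present, no change. Set: {4, f, o, q, r}
Event 6 (remove o): removed. Set: {4, f, q, r}
Event 7 (remove 4): removed. Set: {f, q, r}

Final set: {f, q, r} (size 3)
r is in the final set.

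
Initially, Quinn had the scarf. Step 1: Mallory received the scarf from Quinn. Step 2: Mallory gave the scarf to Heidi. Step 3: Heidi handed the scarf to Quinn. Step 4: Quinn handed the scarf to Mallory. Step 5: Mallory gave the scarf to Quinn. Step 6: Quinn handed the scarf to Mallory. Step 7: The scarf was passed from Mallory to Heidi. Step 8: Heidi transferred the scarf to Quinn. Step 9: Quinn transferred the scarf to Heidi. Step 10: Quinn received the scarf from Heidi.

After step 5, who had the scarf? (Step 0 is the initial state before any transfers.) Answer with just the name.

Tracking the scarf holder through step 5:
After step 0 (start): Quinn
After step 1: Mallory
After step 2: Heidi
After step 3: Quinn
After step 4: Mallory
After step 5: Quinn

At step 5, the holder is Quinn.

Answer: Quinn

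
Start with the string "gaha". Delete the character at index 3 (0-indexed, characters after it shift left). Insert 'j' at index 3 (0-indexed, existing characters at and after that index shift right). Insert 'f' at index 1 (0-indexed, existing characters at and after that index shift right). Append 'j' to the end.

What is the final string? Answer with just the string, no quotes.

Answer: gfahjj

Derivation:
Applying each edit step by step:
Start: "gaha"
Op 1 (delete idx 3 = 'a'): "gaha" -> "gah"
Op 2 (insert 'j' at idx 3): "gah" -> "gahj"
Op 3 (insert 'f' at idx 1): "gahj" -> "gfahj"
Op 4 (append 'j'): "gfahj" -> "gfahjj"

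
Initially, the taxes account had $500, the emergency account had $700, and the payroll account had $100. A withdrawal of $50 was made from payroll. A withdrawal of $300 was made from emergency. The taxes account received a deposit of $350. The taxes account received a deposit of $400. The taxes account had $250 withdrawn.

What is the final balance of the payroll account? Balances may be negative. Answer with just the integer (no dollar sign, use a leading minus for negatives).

Tracking account balances step by step:
Start: taxes=500, emergency=700, payroll=100
Event 1 (withdraw 50 from payroll): payroll: 100 - 50 = 50. Balances: taxes=500, emergency=700, payroll=50
Event 2 (withdraw 300 from emergency): emergency: 700 - 300 = 400. Balances: taxes=500, emergency=400, payroll=50
Event 3 (deposit 350 to taxes): taxes: 500 + 350 = 850. Balances: taxes=850, emergency=400, payroll=50
Event 4 (deposit 400 to taxes): taxes: 850 + 400 = 1250. Balances: taxes=1250, emergency=400, payroll=50
Event 5 (withdraw 250 from taxes): taxes: 1250 - 250 = 1000. Balances: taxes=1000, emergency=400, payroll=50

Final balance of payroll: 50

Answer: 50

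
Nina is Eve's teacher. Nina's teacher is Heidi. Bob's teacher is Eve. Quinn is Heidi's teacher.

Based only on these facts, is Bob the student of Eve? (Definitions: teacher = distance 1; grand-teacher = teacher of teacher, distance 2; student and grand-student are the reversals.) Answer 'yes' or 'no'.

Reconstructing the teacher chain from the given facts:
  Quinn -> Heidi -> Nina -> Eve -> Bob
(each arrow means 'teacher of the next')
Positions in the chain (0 = top):
  position of Quinn: 0
  position of Heidi: 1
  position of Nina: 2
  position of Eve: 3
  position of Bob: 4

Bob is at position 4, Eve is at position 3; signed distance (j - i) = -1.
'student' requires j - i = -1. Actual distance is -1, so the relation HOLDS.

Answer: yes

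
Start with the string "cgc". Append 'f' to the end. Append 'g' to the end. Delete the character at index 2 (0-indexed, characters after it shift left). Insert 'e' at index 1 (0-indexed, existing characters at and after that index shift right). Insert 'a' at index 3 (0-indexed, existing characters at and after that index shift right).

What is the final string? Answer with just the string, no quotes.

Answer: cegafg

Derivation:
Applying each edit step by step:
Start: "cgc"
Op 1 (append 'f'): "cgc" -> "cgcf"
Op 2 (append 'g'): "cgcf" -> "cgcfg"
Op 3 (delete idx 2 = 'c'): "cgcfg" -> "cgfg"
Op 4 (insert 'e' at idx 1): "cgfg" -> "cegfg"
Op 5 (insert 'a' at idx 3): "cegfg" -> "cegafg"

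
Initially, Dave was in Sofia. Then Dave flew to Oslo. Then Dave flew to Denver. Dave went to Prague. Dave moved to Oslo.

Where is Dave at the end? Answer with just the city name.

Tracking Dave's location:
Start: Dave is in Sofia.
After move 1: Sofia -> Oslo. Dave is in Oslo.
After move 2: Oslo -> Denver. Dave is in Denver.
After move 3: Denver -> Prague. Dave is in Prague.
After move 4: Prague -> Oslo. Dave is in Oslo.

Answer: Oslo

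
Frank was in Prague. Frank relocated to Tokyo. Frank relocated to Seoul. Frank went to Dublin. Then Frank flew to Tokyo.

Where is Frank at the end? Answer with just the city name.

Answer: Tokyo

Derivation:
Tracking Frank's location:
Start: Frank is in Prague.
After move 1: Prague -> Tokyo. Frank is in Tokyo.
After move 2: Tokyo -> Seoul. Frank is in Seoul.
After move 3: Seoul -> Dublin. Frank is in Dublin.
After move 4: Dublin -> Tokyo. Frank is in Tokyo.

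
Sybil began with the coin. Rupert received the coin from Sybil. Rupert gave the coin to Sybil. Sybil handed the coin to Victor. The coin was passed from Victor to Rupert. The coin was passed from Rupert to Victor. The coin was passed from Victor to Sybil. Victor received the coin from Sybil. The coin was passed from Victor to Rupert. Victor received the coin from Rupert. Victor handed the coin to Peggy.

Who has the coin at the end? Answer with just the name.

Tracking the coin through each event:
Start: Sybil has the coin.
After event 1: Rupert has the coin.
After event 2: Sybil has the coin.
After event 3: Victor has the coin.
After event 4: Rupert has the coin.
After event 5: Victor has the coin.
After event 6: Sybil has the coin.
After event 7: Victor has the coin.
After event 8: Rupert has the coin.
After event 9: Victor has the coin.
After event 10: Peggy has the coin.

Answer: Peggy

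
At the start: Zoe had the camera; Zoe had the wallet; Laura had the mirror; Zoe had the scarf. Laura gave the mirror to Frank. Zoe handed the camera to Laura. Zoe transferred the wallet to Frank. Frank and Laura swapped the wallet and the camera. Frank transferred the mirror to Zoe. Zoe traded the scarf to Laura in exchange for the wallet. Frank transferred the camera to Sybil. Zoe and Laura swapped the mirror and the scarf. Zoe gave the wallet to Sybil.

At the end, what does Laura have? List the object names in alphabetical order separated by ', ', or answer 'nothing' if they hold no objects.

Tracking all object holders:
Start: camera:Zoe, wallet:Zoe, mirror:Laura, scarf:Zoe
Event 1 (give mirror: Laura -> Frank). State: camera:Zoe, wallet:Zoe, mirror:Frank, scarf:Zoe
Event 2 (give camera: Zoe -> Laura). State: camera:Laura, wallet:Zoe, mirror:Frank, scarf:Zoe
Event 3 (give wallet: Zoe -> Frank). State: camera:Laura, wallet:Frank, mirror:Frank, scarf:Zoe
Event 4 (swap wallet<->camera: now wallet:Laura, camera:Frank). State: camera:Frank, wallet:Laura, mirror:Frank, scarf:Zoe
Event 5 (give mirror: Frank -> Zoe). State: camera:Frank, wallet:Laura, mirror:Zoe, scarf:Zoe
Event 6 (swap scarf<->wallet: now scarf:Laura, wallet:Zoe). State: camera:Frank, wallet:Zoe, mirror:Zoe, scarf:Laura
Event 7 (give camera: Frank -> Sybil). State: camera:Sybil, wallet:Zoe, mirror:Zoe, scarf:Laura
Event 8 (swap mirror<->scarf: now mirror:Laura, scarf:Zoe). State: camera:Sybil, wallet:Zoe, mirror:Laura, scarf:Zoe
Event 9 (give wallet: Zoe -> Sybil). State: camera:Sybil, wallet:Sybil, mirror:Laura, scarf:Zoe

Final state: camera:Sybil, wallet:Sybil, mirror:Laura, scarf:Zoe
Laura holds: mirror.

Answer: mirror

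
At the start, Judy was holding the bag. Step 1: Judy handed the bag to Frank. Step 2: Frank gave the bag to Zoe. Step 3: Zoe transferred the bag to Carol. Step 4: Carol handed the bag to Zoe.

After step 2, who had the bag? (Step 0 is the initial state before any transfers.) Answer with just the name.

Tracking the bag holder through step 2:
After step 0 (start): Judy
After step 1: Frank
After step 2: Zoe

At step 2, the holder is Zoe.

Answer: Zoe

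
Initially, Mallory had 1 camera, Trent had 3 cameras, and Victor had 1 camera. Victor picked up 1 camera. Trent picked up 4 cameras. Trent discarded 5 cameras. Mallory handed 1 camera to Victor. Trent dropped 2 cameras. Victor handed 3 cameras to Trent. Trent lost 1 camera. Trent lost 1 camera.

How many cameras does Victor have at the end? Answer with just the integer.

Answer: 0

Derivation:
Tracking counts step by step:
Start: Mallory=1, Trent=3, Victor=1
Event 1 (Victor +1): Victor: 1 -> 2. State: Mallory=1, Trent=3, Victor=2
Event 2 (Trent +4): Trent: 3 -> 7. State: Mallory=1, Trent=7, Victor=2
Event 3 (Trent -5): Trent: 7 -> 2. State: Mallory=1, Trent=2, Victor=2
Event 4 (Mallory -> Victor, 1): Mallory: 1 -> 0, Victor: 2 -> 3. State: Mallory=0, Trent=2, Victor=3
Event 5 (Trent -2): Trent: 2 -> 0. State: Mallory=0, Trent=0, Victor=3
Event 6 (Victor -> Trent, 3): Victor: 3 -> 0, Trent: 0 -> 3. State: Mallory=0, Trent=3, Victor=0
Event 7 (Trent -1): Trent: 3 -> 2. State: Mallory=0, Trent=2, Victor=0
Event 8 (Trent -1): Trent: 2 -> 1. State: Mallory=0, Trent=1, Victor=0

Victor's final count: 0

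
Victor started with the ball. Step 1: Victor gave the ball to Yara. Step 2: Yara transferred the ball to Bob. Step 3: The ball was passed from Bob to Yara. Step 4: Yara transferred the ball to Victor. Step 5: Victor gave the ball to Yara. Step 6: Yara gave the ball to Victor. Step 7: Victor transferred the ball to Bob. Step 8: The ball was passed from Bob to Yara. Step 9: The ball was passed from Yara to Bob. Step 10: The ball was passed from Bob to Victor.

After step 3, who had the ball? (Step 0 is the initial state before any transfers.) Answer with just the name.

Tracking the ball holder through step 3:
After step 0 (start): Victor
After step 1: Yara
After step 2: Bob
After step 3: Yara

At step 3, the holder is Yara.

Answer: Yara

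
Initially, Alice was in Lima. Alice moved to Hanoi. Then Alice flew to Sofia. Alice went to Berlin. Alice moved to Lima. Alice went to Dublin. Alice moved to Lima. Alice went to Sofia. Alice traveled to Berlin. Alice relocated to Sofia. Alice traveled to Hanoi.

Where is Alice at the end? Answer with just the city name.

Tracking Alice's location:
Start: Alice is in Lima.
After move 1: Lima -> Hanoi. Alice is in Hanoi.
After move 2: Hanoi -> Sofia. Alice is in Sofia.
After move 3: Sofia -> Berlin. Alice is in Berlin.
After move 4: Berlin -> Lima. Alice is in Lima.
After move 5: Lima -> Dublin. Alice is in Dublin.
After move 6: Dublin -> Lima. Alice is in Lima.
After move 7: Lima -> Sofia. Alice is in Sofia.
After move 8: Sofia -> Berlin. Alice is in Berlin.
After move 9: Berlin -> Sofia. Alice is in Sofia.
After move 10: Sofia -> Hanoi. Alice is in Hanoi.

Answer: Hanoi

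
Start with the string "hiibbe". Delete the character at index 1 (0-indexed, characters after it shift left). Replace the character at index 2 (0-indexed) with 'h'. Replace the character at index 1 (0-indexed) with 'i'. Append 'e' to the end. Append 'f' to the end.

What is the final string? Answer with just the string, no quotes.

Answer: hihbeef

Derivation:
Applying each edit step by step:
Start: "hiibbe"
Op 1 (delete idx 1 = 'i'): "hiibbe" -> "hibbe"
Op 2 (replace idx 2: 'b' -> 'h'): "hibbe" -> "hihbe"
Op 3 (replace idx 1: 'i' -> 'i'): "hihbe" -> "hihbe"
Op 4 (append 'e'): "hihbe" -> "hihbee"
Op 5 (append 'f'): "hihbee" -> "hihbeef"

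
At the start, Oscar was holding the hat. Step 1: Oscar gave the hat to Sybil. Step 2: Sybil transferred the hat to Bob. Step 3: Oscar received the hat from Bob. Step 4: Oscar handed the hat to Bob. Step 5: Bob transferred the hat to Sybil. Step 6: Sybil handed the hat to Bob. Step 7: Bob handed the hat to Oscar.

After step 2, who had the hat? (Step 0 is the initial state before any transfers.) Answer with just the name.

Tracking the hat holder through step 2:
After step 0 (start): Oscar
After step 1: Sybil
After step 2: Bob

At step 2, the holder is Bob.

Answer: Bob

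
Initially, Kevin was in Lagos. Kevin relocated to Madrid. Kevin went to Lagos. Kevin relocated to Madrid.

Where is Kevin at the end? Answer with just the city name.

Answer: Madrid

Derivation:
Tracking Kevin's location:
Start: Kevin is in Lagos.
After move 1: Lagos -> Madrid. Kevin is in Madrid.
After move 2: Madrid -> Lagos. Kevin is in Lagos.
After move 3: Lagos -> Madrid. Kevin is in Madrid.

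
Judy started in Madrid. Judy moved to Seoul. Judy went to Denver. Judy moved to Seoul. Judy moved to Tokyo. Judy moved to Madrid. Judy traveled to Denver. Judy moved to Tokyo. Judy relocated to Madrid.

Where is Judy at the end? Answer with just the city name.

Answer: Madrid

Derivation:
Tracking Judy's location:
Start: Judy is in Madrid.
After move 1: Madrid -> Seoul. Judy is in Seoul.
After move 2: Seoul -> Denver. Judy is in Denver.
After move 3: Denver -> Seoul. Judy is in Seoul.
After move 4: Seoul -> Tokyo. Judy is in Tokyo.
After move 5: Tokyo -> Madrid. Judy is in Madrid.
After move 6: Madrid -> Denver. Judy is in Denver.
After move 7: Denver -> Tokyo. Judy is in Tokyo.
After move 8: Tokyo -> Madrid. Judy is in Madrid.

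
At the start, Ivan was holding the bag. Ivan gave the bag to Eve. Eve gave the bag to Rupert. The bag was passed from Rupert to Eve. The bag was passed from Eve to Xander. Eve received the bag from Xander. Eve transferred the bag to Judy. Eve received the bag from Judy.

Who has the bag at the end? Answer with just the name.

Tracking the bag through each event:
Start: Ivan has the bag.
After event 1: Eve has the bag.
After event 2: Rupert has the bag.
After event 3: Eve has the bag.
After event 4: Xander has the bag.
After event 5: Eve has the bag.
After event 6: Judy has the bag.
After event 7: Eve has the bag.

Answer: Eve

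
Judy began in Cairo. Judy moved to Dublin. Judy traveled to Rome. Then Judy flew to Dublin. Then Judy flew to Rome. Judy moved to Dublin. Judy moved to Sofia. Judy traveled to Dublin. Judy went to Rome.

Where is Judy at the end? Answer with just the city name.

Answer: Rome

Derivation:
Tracking Judy's location:
Start: Judy is in Cairo.
After move 1: Cairo -> Dublin. Judy is in Dublin.
After move 2: Dublin -> Rome. Judy is in Rome.
After move 3: Rome -> Dublin. Judy is in Dublin.
After move 4: Dublin -> Rome. Judy is in Rome.
After move 5: Rome -> Dublin. Judy is in Dublin.
After move 6: Dublin -> Sofia. Judy is in Sofia.
After move 7: Sofia -> Dublin. Judy is in Dublin.
After move 8: Dublin -> Rome. Judy is in Rome.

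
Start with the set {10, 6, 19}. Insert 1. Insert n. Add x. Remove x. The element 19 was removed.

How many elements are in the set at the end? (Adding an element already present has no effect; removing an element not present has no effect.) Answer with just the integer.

Tracking the set through each operation:
Start: {10, 19, 6}
Event 1 (add 1): added. Set: {1, 10, 19, 6}
Event 2 (add n): added. Set: {1, 10, 19, 6, n}
Event 3 (add x): added. Set: {1, 10, 19, 6, n, x}
Event 4 (remove x): removed. Set: {1, 10, 19, 6, n}
Event 5 (remove 19): removed. Set: {1, 10, 6, n}

Final set: {1, 10, 6, n} (size 4)

Answer: 4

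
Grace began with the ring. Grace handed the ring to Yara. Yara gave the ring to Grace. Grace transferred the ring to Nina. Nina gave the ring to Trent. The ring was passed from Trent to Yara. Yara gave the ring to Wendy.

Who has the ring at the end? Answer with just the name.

Answer: Wendy

Derivation:
Tracking the ring through each event:
Start: Grace has the ring.
After event 1: Yara has the ring.
After event 2: Grace has the ring.
After event 3: Nina has the ring.
After event 4: Trent has the ring.
After event 5: Yara has the ring.
After event 6: Wendy has the ring.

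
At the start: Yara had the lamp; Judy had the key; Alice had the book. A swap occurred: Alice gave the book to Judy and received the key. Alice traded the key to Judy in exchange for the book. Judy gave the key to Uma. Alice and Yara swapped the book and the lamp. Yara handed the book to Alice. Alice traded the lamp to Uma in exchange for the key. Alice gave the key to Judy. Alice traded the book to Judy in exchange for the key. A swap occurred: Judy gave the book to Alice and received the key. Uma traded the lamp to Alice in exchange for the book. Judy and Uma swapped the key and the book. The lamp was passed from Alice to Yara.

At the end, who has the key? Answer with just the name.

Tracking all object holders:
Start: lamp:Yara, key:Judy, book:Alice
Event 1 (swap book<->key: now book:Judy, key:Alice). State: lamp:Yara, key:Alice, book:Judy
Event 2 (swap key<->book: now key:Judy, book:Alice). State: lamp:Yara, key:Judy, book:Alice
Event 3 (give key: Judy -> Uma). State: lamp:Yara, key:Uma, book:Alice
Event 4 (swap book<->lamp: now book:Yara, lamp:Alice). State: lamp:Alice, key:Uma, book:Yara
Event 5 (give book: Yara -> Alice). State: lamp:Alice, key:Uma, book:Alice
Event 6 (swap lamp<->key: now lamp:Uma, key:Alice). State: lamp:Uma, key:Alice, book:Alice
Event 7 (give key: Alice -> Judy). State: lamp:Uma, key:Judy, book:Alice
Event 8 (swap book<->key: now book:Judy, key:Alice). State: lamp:Uma, key:Alice, book:Judy
Event 9 (swap book<->key: now book:Alice, key:Judy). State: lamp:Uma, key:Judy, book:Alice
Event 10 (swap lamp<->book: now lamp:Alice, book:Uma). State: lamp:Alice, key:Judy, book:Uma
Event 11 (swap key<->book: now key:Uma, book:Judy). State: lamp:Alice, key:Uma, book:Judy
Event 12 (give lamp: Alice -> Yara). State: lamp:Yara, key:Uma, book:Judy

Final state: lamp:Yara, key:Uma, book:Judy
The key is held by Uma.

Answer: Uma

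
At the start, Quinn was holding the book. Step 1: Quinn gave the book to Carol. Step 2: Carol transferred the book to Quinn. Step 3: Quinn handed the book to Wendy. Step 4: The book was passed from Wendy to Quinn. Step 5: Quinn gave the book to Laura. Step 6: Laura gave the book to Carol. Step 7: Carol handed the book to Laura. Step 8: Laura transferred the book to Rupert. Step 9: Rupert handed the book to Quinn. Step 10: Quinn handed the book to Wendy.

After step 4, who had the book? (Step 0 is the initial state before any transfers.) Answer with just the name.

Answer: Quinn

Derivation:
Tracking the book holder through step 4:
After step 0 (start): Quinn
After step 1: Carol
After step 2: Quinn
After step 3: Wendy
After step 4: Quinn

At step 4, the holder is Quinn.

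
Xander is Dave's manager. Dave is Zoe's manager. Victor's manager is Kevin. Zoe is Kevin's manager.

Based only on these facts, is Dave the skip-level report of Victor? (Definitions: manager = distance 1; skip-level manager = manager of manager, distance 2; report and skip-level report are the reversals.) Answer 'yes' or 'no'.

Reconstructing the manager chain from the given facts:
  Xander -> Dave -> Zoe -> Kevin -> Victor
(each arrow means 'manager of the next')
Positions in the chain (0 = top):
  position of Xander: 0
  position of Dave: 1
  position of Zoe: 2
  position of Kevin: 3
  position of Victor: 4

Dave is at position 1, Victor is at position 4; signed distance (j - i) = 3.
'skip-level report' requires j - i = -2. Actual distance is 3, so the relation does NOT hold.

Answer: no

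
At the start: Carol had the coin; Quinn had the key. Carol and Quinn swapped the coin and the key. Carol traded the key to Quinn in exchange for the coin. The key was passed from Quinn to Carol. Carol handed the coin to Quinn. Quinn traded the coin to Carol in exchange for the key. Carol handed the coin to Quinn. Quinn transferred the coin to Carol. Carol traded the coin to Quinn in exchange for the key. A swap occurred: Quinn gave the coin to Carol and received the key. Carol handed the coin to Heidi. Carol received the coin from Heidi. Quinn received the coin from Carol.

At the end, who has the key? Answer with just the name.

Tracking all object holders:
Start: coin:Carol, key:Quinn
Event 1 (swap coin<->key: now coin:Quinn, key:Carol). State: coin:Quinn, key:Carol
Event 2 (swap key<->coin: now key:Quinn, coin:Carol). State: coin:Carol, key:Quinn
Event 3 (give key: Quinn -> Carol). State: coin:Carol, key:Carol
Event 4 (give coin: Carol -> Quinn). State: coin:Quinn, key:Carol
Event 5 (swap coin<->key: now coin:Carol, key:Quinn). State: coin:Carol, key:Quinn
Event 6 (give coin: Carol -> Quinn). State: coin:Quinn, key:Quinn
Event 7 (give coin: Quinn -> Carol). State: coin:Carol, key:Quinn
Event 8 (swap coin<->key: now coin:Quinn, key:Carol). State: coin:Quinn, key:Carol
Event 9 (swap coin<->key: now coin:Carol, key:Quinn). State: coin:Carol, key:Quinn
Event 10 (give coin: Carol -> Heidi). State: coin:Heidi, key:Quinn
Event 11 (give coin: Heidi -> Carol). State: coin:Carol, key:Quinn
Event 12 (give coin: Carol -> Quinn). State: coin:Quinn, key:Quinn

Final state: coin:Quinn, key:Quinn
The key is held by Quinn.

Answer: Quinn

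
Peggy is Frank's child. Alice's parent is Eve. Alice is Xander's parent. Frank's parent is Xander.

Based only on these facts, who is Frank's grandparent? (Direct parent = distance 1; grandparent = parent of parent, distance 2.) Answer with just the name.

Reconstructing the parent chain from the given facts:
  Eve -> Alice -> Xander -> Frank -> Peggy
(each arrow means 'parent of the next')
Positions in the chain (0 = top):
  position of Eve: 0
  position of Alice: 1
  position of Xander: 2
  position of Frank: 3
  position of Peggy: 4

Frank is at position 3; the grandparent is 2 steps up the chain, i.e. position 1: Alice.

Answer: Alice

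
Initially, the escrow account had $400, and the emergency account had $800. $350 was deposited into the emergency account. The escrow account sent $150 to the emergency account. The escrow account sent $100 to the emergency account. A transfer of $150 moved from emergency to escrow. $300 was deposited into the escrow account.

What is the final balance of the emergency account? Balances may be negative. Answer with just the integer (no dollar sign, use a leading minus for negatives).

Answer: 1250

Derivation:
Tracking account balances step by step:
Start: escrow=400, emergency=800
Event 1 (deposit 350 to emergency): emergency: 800 + 350 = 1150. Balances: escrow=400, emergency=1150
Event 2 (transfer 150 escrow -> emergency): escrow: 400 - 150 = 250, emergency: 1150 + 150 = 1300. Balances: escrow=250, emergency=1300
Event 3 (transfer 100 escrow -> emergency): escrow: 250 - 100 = 150, emergency: 1300 + 100 = 1400. Balances: escrow=150, emergency=1400
Event 4 (transfer 150 emergency -> escrow): emergency: 1400 - 150 = 1250, escrow: 150 + 150 = 300. Balances: escrow=300, emergency=1250
Event 5 (deposit 300 to escrow): escrow: 300 + 300 = 600. Balances: escrow=600, emergency=1250

Final balance of emergency: 1250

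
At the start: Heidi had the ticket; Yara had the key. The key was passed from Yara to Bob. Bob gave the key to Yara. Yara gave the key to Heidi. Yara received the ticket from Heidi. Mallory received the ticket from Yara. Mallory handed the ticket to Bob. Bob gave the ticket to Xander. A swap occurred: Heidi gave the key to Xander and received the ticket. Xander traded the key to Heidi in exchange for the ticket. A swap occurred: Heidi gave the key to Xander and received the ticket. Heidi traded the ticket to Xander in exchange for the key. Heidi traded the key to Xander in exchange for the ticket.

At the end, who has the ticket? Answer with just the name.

Answer: Heidi

Derivation:
Tracking all object holders:
Start: ticket:Heidi, key:Yara
Event 1 (give key: Yara -> Bob). State: ticket:Heidi, key:Bob
Event 2 (give key: Bob -> Yara). State: ticket:Heidi, key:Yara
Event 3 (give key: Yara -> Heidi). State: ticket:Heidi, key:Heidi
Event 4 (give ticket: Heidi -> Yara). State: ticket:Yara, key:Heidi
Event 5 (give ticket: Yara -> Mallory). State: ticket:Mallory, key:Heidi
Event 6 (give ticket: Mallory -> Bob). State: ticket:Bob, key:Heidi
Event 7 (give ticket: Bob -> Xander). State: ticket:Xander, key:Heidi
Event 8 (swap key<->ticket: now key:Xander, ticket:Heidi). State: ticket:Heidi, key:Xander
Event 9 (swap key<->ticket: now key:Heidi, ticket:Xander). State: ticket:Xander, key:Heidi
Event 10 (swap key<->ticket: now key:Xander, ticket:Heidi). State: ticket:Heidi, key:Xander
Event 11 (swap ticket<->key: now ticket:Xander, key:Heidi). State: ticket:Xander, key:Heidi
Event 12 (swap key<->ticket: now key:Xander, ticket:Heidi). State: ticket:Heidi, key:Xander

Final state: ticket:Heidi, key:Xander
The ticket is held by Heidi.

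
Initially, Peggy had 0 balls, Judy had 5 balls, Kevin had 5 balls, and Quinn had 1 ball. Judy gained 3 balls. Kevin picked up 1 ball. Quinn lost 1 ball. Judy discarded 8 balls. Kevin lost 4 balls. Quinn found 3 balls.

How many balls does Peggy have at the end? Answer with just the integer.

Tracking counts step by step:
Start: Peggy=0, Judy=5, Kevin=5, Quinn=1
Event 1 (Judy +3): Judy: 5 -> 8. State: Peggy=0, Judy=8, Kevin=5, Quinn=1
Event 2 (Kevin +1): Kevin: 5 -> 6. State: Peggy=0, Judy=8, Kevin=6, Quinn=1
Event 3 (Quinn -1): Quinn: 1 -> 0. State: Peggy=0, Judy=8, Kevin=6, Quinn=0
Event 4 (Judy -8): Judy: 8 -> 0. State: Peggy=0, Judy=0, Kevin=6, Quinn=0
Event 5 (Kevin -4): Kevin: 6 -> 2. State: Peggy=0, Judy=0, Kevin=2, Quinn=0
Event 6 (Quinn +3): Quinn: 0 -> 3. State: Peggy=0, Judy=0, Kevin=2, Quinn=3

Peggy's final count: 0

Answer: 0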